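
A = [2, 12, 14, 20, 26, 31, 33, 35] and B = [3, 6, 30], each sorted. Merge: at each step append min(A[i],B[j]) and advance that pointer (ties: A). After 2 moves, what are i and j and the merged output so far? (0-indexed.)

i=1, j=1, merged so far=[2, 3]

i=0 j=0: A[i]=2<=B[j]=3 take 2, i++
i=1 j=0: A[i]=12>B[j]=3 take 3, j++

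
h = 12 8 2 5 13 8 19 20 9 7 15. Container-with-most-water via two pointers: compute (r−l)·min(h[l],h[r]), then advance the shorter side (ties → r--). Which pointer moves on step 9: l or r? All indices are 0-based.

r

[0,10] min(12,15)*10=120 best=120 * → l++
[1,10] min(8,15)*9=72 best=120 → l++
[2,10] min(2,15)*8=16 best=120 → l++
[3,10] min(5,15)*7=35 best=120 → l++
[4,10] min(13,15)*6=78 best=120 → l++
[5,10] min(8,15)*5=40 best=120 → l++
[6,10] min(19,15)*4=60 best=120 → r--
[6,9] min(19,7)*3=21 best=120 → r--
[6,8] min(19,9)*2=18 best=120 → r--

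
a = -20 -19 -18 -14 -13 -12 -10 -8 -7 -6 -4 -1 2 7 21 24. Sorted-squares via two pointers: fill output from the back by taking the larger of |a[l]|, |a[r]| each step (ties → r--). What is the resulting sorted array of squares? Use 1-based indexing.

[1, 4, 16, 36, 49, 49, 64, 100, 144, 169, 196, 324, 361, 400, 441, 576]

[1,16] |-20|<=|24| out[16]=576 → r--
[1,15] |-20|<=|21| out[15]=441 → r--
[1,14] |-20|>|7| out[14]=400 → l++
[2,14] |-19|>|7| out[13]=361 → l++
[3,14] |-18|>|7| out[12]=324 → l++
[4,14] |-14|>|7| out[11]=196 → l++
[5,14] |-13|>|7| out[10]=169 → l++
[6,14] |-12|>|7| out[9]=144 → l++
[7,14] |-10|>|7| out[8]=100 → l++
[8,14] |-8|>|7| out[7]=64 → l++
[9,14] |-7|<=|7| out[6]=49 → r--
[9,13] |-7|>|2| out[5]=49 → l++
[10,13] |-6|>|2| out[4]=36 → l++
[11,13] |-4|>|2| out[3]=16 → l++
[12,13] |-1|<=|2| out[2]=4 → r--
[12,12] |-1|<=|-1| out[1]=1 → r--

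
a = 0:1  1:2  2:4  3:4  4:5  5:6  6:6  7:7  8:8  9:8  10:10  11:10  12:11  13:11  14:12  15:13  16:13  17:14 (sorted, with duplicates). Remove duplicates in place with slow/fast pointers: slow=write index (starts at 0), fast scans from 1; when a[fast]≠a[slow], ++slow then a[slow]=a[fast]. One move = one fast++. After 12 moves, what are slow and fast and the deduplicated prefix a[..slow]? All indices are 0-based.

slow=0 fast=1: a[fast]=2≠a[slow]=1 write a[1]=2, slow++,fast++
slow=1 fast=2: a[fast]=4≠a[slow]=2 write a[2]=4, slow++,fast++
slow=2 fast=3: a[fast]=4=a[slow] dup, fast++
slow=2 fast=4: a[fast]=5≠a[slow]=4 write a[3]=5, slow++,fast++
slow=3 fast=5: a[fast]=6≠a[slow]=5 write a[4]=6, slow++,fast++
slow=4 fast=6: a[fast]=6=a[slow] dup, fast++
slow=4 fast=7: a[fast]=7≠a[slow]=6 write a[5]=7, slow++,fast++
slow=5 fast=8: a[fast]=8≠a[slow]=7 write a[6]=8, slow++,fast++
slow=6 fast=9: a[fast]=8=a[slow] dup, fast++
slow=6 fast=10: a[fast]=10≠a[slow]=8 write a[7]=10, slow++,fast++
slow=7 fast=11: a[fast]=10=a[slow] dup, fast++
slow=7 fast=12: a[fast]=11≠a[slow]=10 write a[8]=11, slow++,fast++

slow=8, fast=13, prefix=[1, 2, 4, 5, 6, 7, 8, 10, 11]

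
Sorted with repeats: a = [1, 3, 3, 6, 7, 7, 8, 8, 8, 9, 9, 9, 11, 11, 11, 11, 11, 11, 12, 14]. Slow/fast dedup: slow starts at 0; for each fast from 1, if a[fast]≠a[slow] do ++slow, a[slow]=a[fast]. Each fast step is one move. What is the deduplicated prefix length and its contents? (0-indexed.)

(s=0,f=1) a[fast]=3≠a[slow]=1 write a[1]=3 → slow++,fast++
(s=1,f=2) a[fast]=3=a[slow] dup → fast++
(s=1,f=3) a[fast]=6≠a[slow]=3 write a[2]=6 → slow++,fast++
(s=2,f=4) a[fast]=7≠a[slow]=6 write a[3]=7 → slow++,fast++
(s=3,f=5) a[fast]=7=a[slow] dup → fast++
(s=3,f=6) a[fast]=8≠a[slow]=7 write a[4]=8 → slow++,fast++
(s=4,f=7) a[fast]=8=a[slow] dup → fast++
(s=4,f=8) a[fast]=8=a[slow] dup → fast++
(s=4,f=9) a[fast]=9≠a[slow]=8 write a[5]=9 → slow++,fast++
(s=5,f=10) a[fast]=9=a[slow] dup → fast++
(s=5,f=11) a[fast]=9=a[slow] dup → fast++
(s=5,f=12) a[fast]=11≠a[slow]=9 write a[6]=11 → slow++,fast++
(s=6,f=13) a[fast]=11=a[slow] dup → fast++
(s=6,f=14) a[fast]=11=a[slow] dup → fast++
(s=6,f=15) a[fast]=11=a[slow] dup → fast++
(s=6,f=16) a[fast]=11=a[slow] dup → fast++
(s=6,f=17) a[fast]=11=a[slow] dup → fast++
(s=6,f=18) a[fast]=12≠a[slow]=11 write a[7]=12 → slow++,fast++
(s=7,f=19) a[fast]=14≠a[slow]=12 write a[8]=14 → slow++,fast++

length 9; prefix = [1, 3, 6, 7, 8, 9, 11, 12, 14]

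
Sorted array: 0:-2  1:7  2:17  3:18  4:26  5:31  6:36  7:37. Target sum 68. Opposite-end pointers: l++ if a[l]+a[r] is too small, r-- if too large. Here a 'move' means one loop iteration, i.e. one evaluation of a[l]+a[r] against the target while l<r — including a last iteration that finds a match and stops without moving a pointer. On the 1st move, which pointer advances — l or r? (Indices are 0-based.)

l

[0,7] -2+37=35 <68 → l++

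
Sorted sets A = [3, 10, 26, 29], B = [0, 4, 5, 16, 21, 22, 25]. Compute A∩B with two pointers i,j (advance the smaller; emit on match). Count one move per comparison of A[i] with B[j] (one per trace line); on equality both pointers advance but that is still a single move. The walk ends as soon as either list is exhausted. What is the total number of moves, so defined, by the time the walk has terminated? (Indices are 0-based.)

9 moves

i=0 j=0: 3>0, j++
i=0 j=1: 3<4, i++
i=1 j=1: 10>4, j++
i=1 j=2: 10>5, j++
i=1 j=3: 10<16, i++
i=2 j=3: 26>16, j++
i=2 j=4: 26>21, j++
i=2 j=5: 26>22, j++
i=2 j=6: 26>25, j++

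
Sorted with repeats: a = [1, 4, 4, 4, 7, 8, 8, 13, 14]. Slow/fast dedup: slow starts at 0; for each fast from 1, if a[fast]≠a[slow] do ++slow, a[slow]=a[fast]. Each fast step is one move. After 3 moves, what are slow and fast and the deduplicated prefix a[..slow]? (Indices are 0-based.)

(s=0,f=1) a[fast]=4≠a[slow]=1 write a[1]=4 → slow++,fast++
(s=1,f=2) a[fast]=4=a[slow] dup → fast++
(s=1,f=3) a[fast]=4=a[slow] dup → fast++

slow=1, fast=4, prefix=[1, 4]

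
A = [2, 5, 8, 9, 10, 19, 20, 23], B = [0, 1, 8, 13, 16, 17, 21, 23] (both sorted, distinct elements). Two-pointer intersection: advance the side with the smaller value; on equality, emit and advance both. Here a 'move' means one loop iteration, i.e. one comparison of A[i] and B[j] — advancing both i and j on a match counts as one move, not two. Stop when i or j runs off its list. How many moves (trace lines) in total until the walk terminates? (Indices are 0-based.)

i=0 j=0: 2>0, j++
i=0 j=1: 2>1, j++
i=0 j=2: 2<8, i++
i=1 j=2: 5<8, i++
i=2 j=2: 8==8 emit, i++,j++
i=3 j=3: 9<13, i++
i=4 j=3: 10<13, i++
i=5 j=3: 19>13, j++
i=5 j=4: 19>16, j++
i=5 j=5: 19>17, j++
i=5 j=6: 19<21, i++
i=6 j=6: 20<21, i++
i=7 j=6: 23>21, j++
i=7 j=7: 23==23 emit, i++,j++

14 moves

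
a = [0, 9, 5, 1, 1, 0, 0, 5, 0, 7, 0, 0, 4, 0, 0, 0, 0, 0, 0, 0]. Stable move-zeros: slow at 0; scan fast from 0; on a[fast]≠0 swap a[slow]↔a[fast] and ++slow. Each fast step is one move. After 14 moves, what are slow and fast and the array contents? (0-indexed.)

slow=0 fast=0: a[fast]=0, fast++
slow=0 fast=1: a[fast]=9≠0 swap→a[0]=9, slow++,fast++
slow=1 fast=2: a[fast]=5≠0 swap→a[1]=5, slow++,fast++
slow=2 fast=3: a[fast]=1≠0 swap→a[2]=1, slow++,fast++
slow=3 fast=4: a[fast]=1≠0 swap→a[3]=1, slow++,fast++
slow=4 fast=5: a[fast]=0, fast++
slow=4 fast=6: a[fast]=0, fast++
slow=4 fast=7: a[fast]=5≠0 swap→a[4]=5, slow++,fast++
slow=5 fast=8: a[fast]=0, fast++
slow=5 fast=9: a[fast]=7≠0 swap→a[5]=7, slow++,fast++
slow=6 fast=10: a[fast]=0, fast++
slow=6 fast=11: a[fast]=0, fast++
slow=6 fast=12: a[fast]=4≠0 swap→a[6]=4, slow++,fast++
slow=7 fast=13: a[fast]=0, fast++

slow=7, fast=14, a=[9, 5, 1, 1, 5, 7, 4, 0, 0, 0, 0, 0, 0, 0, 0, 0, 0, 0, 0, 0]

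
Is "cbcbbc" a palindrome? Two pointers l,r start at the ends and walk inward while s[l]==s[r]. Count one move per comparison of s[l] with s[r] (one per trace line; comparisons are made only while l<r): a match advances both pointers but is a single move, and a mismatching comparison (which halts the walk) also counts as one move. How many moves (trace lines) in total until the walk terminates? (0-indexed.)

3 moves

[0,5] 'c'=='c' → l++,r--
[1,4] 'b'=='b' → l++,r--
[2,3] 'c'!='b' → stop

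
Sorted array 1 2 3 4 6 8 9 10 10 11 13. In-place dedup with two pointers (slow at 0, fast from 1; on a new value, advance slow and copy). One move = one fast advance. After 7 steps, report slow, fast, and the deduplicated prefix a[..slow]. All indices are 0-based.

slow=0 fast=1: a[fast]=2≠a[slow]=1 write a[1]=2, slow++,fast++
slow=1 fast=2: a[fast]=3≠a[slow]=2 write a[2]=3, slow++,fast++
slow=2 fast=3: a[fast]=4≠a[slow]=3 write a[3]=4, slow++,fast++
slow=3 fast=4: a[fast]=6≠a[slow]=4 write a[4]=6, slow++,fast++
slow=4 fast=5: a[fast]=8≠a[slow]=6 write a[5]=8, slow++,fast++
slow=5 fast=6: a[fast]=9≠a[slow]=8 write a[6]=9, slow++,fast++
slow=6 fast=7: a[fast]=10≠a[slow]=9 write a[7]=10, slow++,fast++

slow=7, fast=8, prefix=[1, 2, 3, 4, 6, 8, 9, 10]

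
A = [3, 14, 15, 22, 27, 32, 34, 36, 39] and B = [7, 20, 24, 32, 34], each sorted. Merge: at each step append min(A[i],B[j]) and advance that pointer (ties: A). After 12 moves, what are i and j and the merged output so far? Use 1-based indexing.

[i=1,j=1] A[i]=3<=B[j]=7 take 3 → i++
[i=2,j=1] A[i]=14>B[j]=7 take 7 → j++
[i=2,j=2] A[i]=14<=B[j]=20 take 14 → i++
[i=3,j=2] A[i]=15<=B[j]=20 take 15 → i++
[i=4,j=2] A[i]=22>B[j]=20 take 20 → j++
[i=4,j=3] A[i]=22<=B[j]=24 take 22 → i++
[i=5,j=3] A[i]=27>B[j]=24 take 24 → j++
[i=5,j=4] A[i]=27<=B[j]=32 take 27 → i++
[i=6,j=4] A[i]=32<=B[j]=32 take 32 → i++
[i=7,j=4] A[i]=34>B[j]=32 take 32 → j++
[i=7,j=5] A[i]=34<=B[j]=34 take 34 → i++
[i=8,j=5] A[i]=36>B[j]=34 take 34 → j++

i=8, j=6, merged so far=[3, 7, 14, 15, 20, 22, 24, 27, 32, 32, 34, 34]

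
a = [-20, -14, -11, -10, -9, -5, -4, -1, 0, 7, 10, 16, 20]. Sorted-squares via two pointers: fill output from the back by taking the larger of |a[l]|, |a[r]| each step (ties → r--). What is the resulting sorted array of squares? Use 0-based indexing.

[0,12] |-20|<=|20| out[12]=400 → r--
[0,11] |-20|>|16| out[11]=400 → l++
[1,11] |-14|<=|16| out[10]=256 → r--
[1,10] |-14|>|10| out[9]=196 → l++
[2,10] |-11|>|10| out[8]=121 → l++
[3,10] |-10|<=|10| out[7]=100 → r--
[3,9] |-10|>|7| out[6]=100 → l++
[4,9] |-9|>|7| out[5]=81 → l++
[5,9] |-5|<=|7| out[4]=49 → r--
[5,8] |-5|>|0| out[3]=25 → l++
[6,8] |-4|>|0| out[2]=16 → l++
[7,8] |-1|>|0| out[1]=1 → l++
[8,8] |0|<=|0| out[0]=0 → r--

[0, 1, 16, 25, 49, 81, 100, 100, 121, 196, 256, 400, 400]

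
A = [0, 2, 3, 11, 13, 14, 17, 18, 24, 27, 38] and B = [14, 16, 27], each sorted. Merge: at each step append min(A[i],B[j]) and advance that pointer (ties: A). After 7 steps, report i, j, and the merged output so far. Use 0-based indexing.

[i=0,j=0] A[i]=0<=B[j]=14 take 0 → i++
[i=1,j=0] A[i]=2<=B[j]=14 take 2 → i++
[i=2,j=0] A[i]=3<=B[j]=14 take 3 → i++
[i=3,j=0] A[i]=11<=B[j]=14 take 11 → i++
[i=4,j=0] A[i]=13<=B[j]=14 take 13 → i++
[i=5,j=0] A[i]=14<=B[j]=14 take 14 → i++
[i=6,j=0] A[i]=17>B[j]=14 take 14 → j++

i=6, j=1, merged so far=[0, 2, 3, 11, 13, 14, 14]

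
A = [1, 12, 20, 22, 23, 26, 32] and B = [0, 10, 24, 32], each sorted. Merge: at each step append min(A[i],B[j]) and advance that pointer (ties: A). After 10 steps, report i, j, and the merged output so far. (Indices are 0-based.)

i=0 j=0: A[i]=1>B[j]=0 take 0, j++
i=0 j=1: A[i]=1<=B[j]=10 take 1, i++
i=1 j=1: A[i]=12>B[j]=10 take 10, j++
i=1 j=2: A[i]=12<=B[j]=24 take 12, i++
i=2 j=2: A[i]=20<=B[j]=24 take 20, i++
i=3 j=2: A[i]=22<=B[j]=24 take 22, i++
i=4 j=2: A[i]=23<=B[j]=24 take 23, i++
i=5 j=2: A[i]=26>B[j]=24 take 24, j++
i=5 j=3: A[i]=26<=B[j]=32 take 26, i++
i=6 j=3: A[i]=32<=B[j]=32 take 32, i++

i=7, j=3, merged so far=[0, 1, 10, 12, 20, 22, 23, 24, 26, 32]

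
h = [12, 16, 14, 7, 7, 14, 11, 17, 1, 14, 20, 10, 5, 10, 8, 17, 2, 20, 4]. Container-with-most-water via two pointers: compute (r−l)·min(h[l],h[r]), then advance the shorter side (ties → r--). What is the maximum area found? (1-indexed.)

max area = 256

[1,19] min(12,4)*18=72 best=72 * → r--
[1,18] min(12,20)*17=204 best=204 * → l++
[2,18] min(16,20)*16=256 best=256 * → l++
[3,18] min(14,20)*15=210 best=256 → l++
[4,18] min(7,20)*14=98 best=256 → l++
[5,18] min(7,20)*13=91 best=256 → l++
[6,18] min(14,20)*12=168 best=256 → l++
[7,18] min(11,20)*11=121 best=256 → l++
[8,18] min(17,20)*10=170 best=256 → l++
[9,18] min(1,20)*9=9 best=256 → l++
[10,18] min(14,20)*8=112 best=256 → l++
[11,18] min(20,20)*7=140 best=256 → r--
[11,17] min(20,2)*6=12 best=256 → r--
[11,16] min(20,17)*5=85 best=256 → r--
[11,15] min(20,8)*4=32 best=256 → r--
[11,14] min(20,10)*3=30 best=256 → r--
[11,13] min(20,5)*2=10 best=256 → r--
[11,12] min(20,10)*1=10 best=256 → r--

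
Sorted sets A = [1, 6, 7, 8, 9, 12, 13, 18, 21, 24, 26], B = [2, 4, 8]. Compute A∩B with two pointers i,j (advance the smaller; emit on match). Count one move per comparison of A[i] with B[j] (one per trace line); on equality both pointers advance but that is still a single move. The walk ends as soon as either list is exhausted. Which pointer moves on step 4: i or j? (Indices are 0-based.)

i

[i=0,j=0] 1<2 → i++
[i=1,j=0] 6>2 → j++
[i=1,j=1] 6>4 → j++
[i=1,j=2] 6<8 → i++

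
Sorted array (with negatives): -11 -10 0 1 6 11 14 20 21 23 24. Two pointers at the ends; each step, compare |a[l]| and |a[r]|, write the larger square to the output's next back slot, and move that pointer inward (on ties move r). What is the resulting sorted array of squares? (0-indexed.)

l=0 r=10: |-11|<=|24| out[10]=576, r--
l=0 r=9: |-11|<=|23| out[9]=529, r--
l=0 r=8: |-11|<=|21| out[8]=441, r--
l=0 r=7: |-11|<=|20| out[7]=400, r--
l=0 r=6: |-11|<=|14| out[6]=196, r--
l=0 r=5: |-11|<=|11| out[5]=121, r--
l=0 r=4: |-11|>|6| out[4]=121, l++
l=1 r=4: |-10|>|6| out[3]=100, l++
l=2 r=4: |0|<=|6| out[2]=36, r--
l=2 r=3: |0|<=|1| out[1]=1, r--
l=2 r=2: |0|<=|0| out[0]=0, r--

[0, 1, 36, 100, 121, 121, 196, 400, 441, 529, 576]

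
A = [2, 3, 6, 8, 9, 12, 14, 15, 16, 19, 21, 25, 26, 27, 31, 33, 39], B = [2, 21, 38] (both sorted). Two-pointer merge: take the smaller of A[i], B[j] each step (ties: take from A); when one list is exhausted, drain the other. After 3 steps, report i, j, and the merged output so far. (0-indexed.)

i=2, j=1, merged so far=[2, 2, 3]

i=0 j=0: A[i]=2<=B[j]=2 take 2, i++
i=1 j=0: A[i]=3>B[j]=2 take 2, j++
i=1 j=1: A[i]=3<=B[j]=21 take 3, i++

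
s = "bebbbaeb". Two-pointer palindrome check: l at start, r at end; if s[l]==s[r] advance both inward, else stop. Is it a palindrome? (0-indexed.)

l=0 r=7: 'b'=='b', l++,r--
l=1 r=6: 'e'=='e', l++,r--
l=2 r=5: 'b'!='a', stop

not a palindrome (mismatch at 2,5)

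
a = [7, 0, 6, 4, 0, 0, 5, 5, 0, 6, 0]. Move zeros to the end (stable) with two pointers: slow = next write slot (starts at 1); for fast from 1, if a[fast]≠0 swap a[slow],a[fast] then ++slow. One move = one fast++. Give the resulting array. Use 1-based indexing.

(s=1,f=1) a[fast]=7≠0 swap→a[1]=7 → slow++,fast++
(s=2,f=2) a[fast]=0 → fast++
(s=2,f=3) a[fast]=6≠0 swap→a[2]=6 → slow++,fast++
(s=3,f=4) a[fast]=4≠0 swap→a[3]=4 → slow++,fast++
(s=4,f=5) a[fast]=0 → fast++
(s=4,f=6) a[fast]=0 → fast++
(s=4,f=7) a[fast]=5≠0 swap→a[4]=5 → slow++,fast++
(s=5,f=8) a[fast]=5≠0 swap→a[5]=5 → slow++,fast++
(s=6,f=9) a[fast]=0 → fast++
(s=6,f=10) a[fast]=6≠0 swap→a[6]=6 → slow++,fast++
(s=7,f=11) a[fast]=0 → fast++

[7, 6, 4, 5, 5, 6, 0, 0, 0, 0, 0]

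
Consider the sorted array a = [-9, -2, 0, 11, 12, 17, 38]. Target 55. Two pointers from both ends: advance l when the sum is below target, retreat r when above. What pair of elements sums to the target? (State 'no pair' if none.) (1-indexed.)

(17, 38)

[1,7] -9+38=29 <55 → l++
[2,7] -2+38=36 <55 → l++
[3,7] 0+38=38 <55 → l++
[4,7] 11+38=49 <55 → l++
[5,7] 12+38=50 <55 → l++
[6,7] 17+38=55 → found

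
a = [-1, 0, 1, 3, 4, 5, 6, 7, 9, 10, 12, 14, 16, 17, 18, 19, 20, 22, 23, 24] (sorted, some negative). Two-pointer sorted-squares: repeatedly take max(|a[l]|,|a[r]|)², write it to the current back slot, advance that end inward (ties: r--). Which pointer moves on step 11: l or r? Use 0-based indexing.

r

[0,19] |-1|<=|24| out[19]=576 → r--
[0,18] |-1|<=|23| out[18]=529 → r--
[0,17] |-1|<=|22| out[17]=484 → r--
[0,16] |-1|<=|20| out[16]=400 → r--
[0,15] |-1|<=|19| out[15]=361 → r--
[0,14] |-1|<=|18| out[14]=324 → r--
[0,13] |-1|<=|17| out[13]=289 → r--
[0,12] |-1|<=|16| out[12]=256 → r--
[0,11] |-1|<=|14| out[11]=196 → r--
[0,10] |-1|<=|12| out[10]=144 → r--
[0,9] |-1|<=|10| out[9]=100 → r--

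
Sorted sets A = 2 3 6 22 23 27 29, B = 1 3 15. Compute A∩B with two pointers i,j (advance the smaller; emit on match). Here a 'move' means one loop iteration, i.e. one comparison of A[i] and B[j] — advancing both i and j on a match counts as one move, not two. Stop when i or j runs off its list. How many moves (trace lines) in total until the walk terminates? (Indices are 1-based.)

5 moves

[i=1,j=1] 2>1 → j++
[i=1,j=2] 2<3 → i++
[i=2,j=2] 3==3 emit → i++,j++
[i=3,j=3] 6<15 → i++
[i=4,j=3] 22>15 → j++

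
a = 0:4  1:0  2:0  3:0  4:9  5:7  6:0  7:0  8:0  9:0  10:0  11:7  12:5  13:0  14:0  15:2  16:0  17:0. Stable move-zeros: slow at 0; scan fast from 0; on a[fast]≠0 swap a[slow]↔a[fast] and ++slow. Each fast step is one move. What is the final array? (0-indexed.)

(s=0,f=0) a[fast]=4≠0 swap→a[0]=4 → slow++,fast++
(s=1,f=1) a[fast]=0 → fast++
(s=1,f=2) a[fast]=0 → fast++
(s=1,f=3) a[fast]=0 → fast++
(s=1,f=4) a[fast]=9≠0 swap→a[1]=9 → slow++,fast++
(s=2,f=5) a[fast]=7≠0 swap→a[2]=7 → slow++,fast++
(s=3,f=6) a[fast]=0 → fast++
(s=3,f=7) a[fast]=0 → fast++
(s=3,f=8) a[fast]=0 → fast++
(s=3,f=9) a[fast]=0 → fast++
(s=3,f=10) a[fast]=0 → fast++
(s=3,f=11) a[fast]=7≠0 swap→a[3]=7 → slow++,fast++
(s=4,f=12) a[fast]=5≠0 swap→a[4]=5 → slow++,fast++
(s=5,f=13) a[fast]=0 → fast++
(s=5,f=14) a[fast]=0 → fast++
(s=5,f=15) a[fast]=2≠0 swap→a[5]=2 → slow++,fast++
(s=6,f=16) a[fast]=0 → fast++
(s=6,f=17) a[fast]=0 → fast++

[4, 9, 7, 7, 5, 2, 0, 0, 0, 0, 0, 0, 0, 0, 0, 0, 0, 0]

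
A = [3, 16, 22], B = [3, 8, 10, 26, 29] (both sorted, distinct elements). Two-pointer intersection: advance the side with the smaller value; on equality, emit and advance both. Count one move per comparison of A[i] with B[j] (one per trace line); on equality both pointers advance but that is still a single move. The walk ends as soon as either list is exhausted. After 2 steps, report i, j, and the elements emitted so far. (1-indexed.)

i=1 j=1: 3==3 emit, i++,j++
i=2 j=2: 16>8, j++

i=2, j=3, emitted=[3]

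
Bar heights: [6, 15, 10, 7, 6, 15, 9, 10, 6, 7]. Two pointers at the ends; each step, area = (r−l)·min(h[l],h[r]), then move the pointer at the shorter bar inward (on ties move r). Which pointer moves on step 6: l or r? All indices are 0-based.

r

l=0 r=9: min(6,7)*9=54 best=54 *, l++
l=1 r=9: min(15,7)*8=56 best=56 *, r--
l=1 r=8: min(15,6)*7=42 best=56, r--
l=1 r=7: min(15,10)*6=60 best=60 *, r--
l=1 r=6: min(15,9)*5=45 best=60, r--
l=1 r=5: min(15,15)*4=60 best=60, r--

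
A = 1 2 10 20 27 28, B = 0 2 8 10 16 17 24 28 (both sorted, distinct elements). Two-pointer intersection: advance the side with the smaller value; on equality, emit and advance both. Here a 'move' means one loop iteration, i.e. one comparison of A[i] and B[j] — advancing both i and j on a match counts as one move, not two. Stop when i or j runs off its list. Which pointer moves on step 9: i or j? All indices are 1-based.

[i=1,j=1] 1>0 → j++
[i=1,j=2] 1<2 → i++
[i=2,j=2] 2==2 emit → i++,j++
[i=3,j=3] 10>8 → j++
[i=3,j=4] 10==10 emit → i++,j++
[i=4,j=5] 20>16 → j++
[i=4,j=6] 20>17 → j++
[i=4,j=7] 20<24 → i++
[i=5,j=7] 27>24 → j++

j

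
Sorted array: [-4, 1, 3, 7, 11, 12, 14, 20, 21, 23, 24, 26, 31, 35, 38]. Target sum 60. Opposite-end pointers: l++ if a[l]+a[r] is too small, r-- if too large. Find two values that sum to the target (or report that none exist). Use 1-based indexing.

no pair

[1,15] -4+38=34 <60 → l++
[2,15] 1+38=39 <60 → l++
[3,15] 3+38=41 <60 → l++
[4,15] 7+38=45 <60 → l++
[5,15] 11+38=49 <60 → l++
[6,15] 12+38=50 <60 → l++
[7,15] 14+38=52 <60 → l++
[8,15] 20+38=58 <60 → l++
[9,15] 21+38=59 <60 → l++
[10,15] 23+38=61 >60 → r--
[10,14] 23+35=58 <60 → l++
[11,14] 24+35=59 <60 → l++
[12,14] 26+35=61 >60 → r--
[12,13] 26+31=57 <60 → l++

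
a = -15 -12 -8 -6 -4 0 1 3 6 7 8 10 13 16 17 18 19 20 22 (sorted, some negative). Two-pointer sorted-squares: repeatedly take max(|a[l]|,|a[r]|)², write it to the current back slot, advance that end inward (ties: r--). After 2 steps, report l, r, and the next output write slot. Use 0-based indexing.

[0,18] |-15|<=|22| out[18]=484 → r--
[0,17] |-15|<=|20| out[17]=400 → r--

l=0, r=16, next write slot=16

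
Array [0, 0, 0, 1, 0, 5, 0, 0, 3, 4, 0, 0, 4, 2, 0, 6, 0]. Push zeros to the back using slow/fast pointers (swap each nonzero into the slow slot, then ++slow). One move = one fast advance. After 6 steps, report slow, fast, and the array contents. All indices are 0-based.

(s=0,f=0) a[fast]=0 → fast++
(s=0,f=1) a[fast]=0 → fast++
(s=0,f=2) a[fast]=0 → fast++
(s=0,f=3) a[fast]=1≠0 swap→a[0]=1 → slow++,fast++
(s=1,f=4) a[fast]=0 → fast++
(s=1,f=5) a[fast]=5≠0 swap→a[1]=5 → slow++,fast++

slow=2, fast=6, a=[1, 5, 0, 0, 0, 0, 0, 0, 3, 4, 0, 0, 4, 2, 0, 6, 0]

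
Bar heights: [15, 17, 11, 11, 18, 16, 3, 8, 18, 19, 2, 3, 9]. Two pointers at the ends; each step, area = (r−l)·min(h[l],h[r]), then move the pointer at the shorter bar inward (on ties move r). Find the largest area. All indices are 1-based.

max area = 136

[1,13] min(15,9)*12=108 best=108 * → r--
[1,12] min(15,3)*11=33 best=108 → r--
[1,11] min(15,2)*10=20 best=108 → r--
[1,10] min(15,19)*9=135 best=135 * → l++
[2,10] min(17,19)*8=136 best=136 * → l++
[3,10] min(11,19)*7=77 best=136 → l++
[4,10] min(11,19)*6=66 best=136 → l++
[5,10] min(18,19)*5=90 best=136 → l++
[6,10] min(16,19)*4=64 best=136 → l++
[7,10] min(3,19)*3=9 best=136 → l++
[8,10] min(8,19)*2=16 best=136 → l++
[9,10] min(18,19)*1=18 best=136 → l++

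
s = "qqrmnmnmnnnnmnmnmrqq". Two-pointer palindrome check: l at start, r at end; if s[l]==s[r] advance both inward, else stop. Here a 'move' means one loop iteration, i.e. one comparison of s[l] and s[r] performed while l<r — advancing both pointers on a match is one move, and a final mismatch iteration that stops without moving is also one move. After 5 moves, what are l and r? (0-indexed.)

l=5, r=14

l=0 r=19: 'q'=='q', l++,r--
l=1 r=18: 'q'=='q', l++,r--
l=2 r=17: 'r'=='r', l++,r--
l=3 r=16: 'm'=='m', l++,r--
l=4 r=15: 'n'=='n', l++,r--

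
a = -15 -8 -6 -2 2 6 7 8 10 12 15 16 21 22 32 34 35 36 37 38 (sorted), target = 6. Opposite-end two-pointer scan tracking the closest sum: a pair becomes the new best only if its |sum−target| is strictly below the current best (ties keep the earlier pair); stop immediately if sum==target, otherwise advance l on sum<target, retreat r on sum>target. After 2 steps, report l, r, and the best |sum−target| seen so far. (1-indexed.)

l=1, r=18, best |Δ|=16

[1,20] -15+38=23 d=17 * → r--
[1,19] -15+37=22 d=16 * → r--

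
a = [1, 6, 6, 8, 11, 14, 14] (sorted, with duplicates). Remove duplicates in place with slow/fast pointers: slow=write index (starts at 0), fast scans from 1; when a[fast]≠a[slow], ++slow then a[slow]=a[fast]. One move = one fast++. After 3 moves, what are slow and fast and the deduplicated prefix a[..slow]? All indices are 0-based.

slow=2, fast=4, prefix=[1, 6, 8]

(s=0,f=1) a[fast]=6≠a[slow]=1 write a[1]=6 → slow++,fast++
(s=1,f=2) a[fast]=6=a[slow] dup → fast++
(s=1,f=3) a[fast]=8≠a[slow]=6 write a[2]=8 → slow++,fast++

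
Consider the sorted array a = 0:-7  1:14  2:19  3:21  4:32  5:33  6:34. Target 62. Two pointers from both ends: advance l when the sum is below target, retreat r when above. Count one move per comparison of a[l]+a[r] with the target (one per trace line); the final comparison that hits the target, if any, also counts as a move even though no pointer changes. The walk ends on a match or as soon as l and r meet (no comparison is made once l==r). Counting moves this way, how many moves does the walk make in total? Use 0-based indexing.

6 moves

l=0 r=6: -7+34=27 <62, l++
l=1 r=6: 14+34=48 <62, l++
l=2 r=6: 19+34=53 <62, l++
l=3 r=6: 21+34=55 <62, l++
l=4 r=6: 32+34=66 >62, r--
l=4 r=5: 32+33=65 >62, r--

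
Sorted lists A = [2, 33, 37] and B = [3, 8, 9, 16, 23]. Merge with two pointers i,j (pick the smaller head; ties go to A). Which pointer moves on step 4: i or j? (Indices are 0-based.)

j

i=0 j=0: A[i]=2<=B[j]=3 take 2, i++
i=1 j=0: A[i]=33>B[j]=3 take 3, j++
i=1 j=1: A[i]=33>B[j]=8 take 8, j++
i=1 j=2: A[i]=33>B[j]=9 take 9, j++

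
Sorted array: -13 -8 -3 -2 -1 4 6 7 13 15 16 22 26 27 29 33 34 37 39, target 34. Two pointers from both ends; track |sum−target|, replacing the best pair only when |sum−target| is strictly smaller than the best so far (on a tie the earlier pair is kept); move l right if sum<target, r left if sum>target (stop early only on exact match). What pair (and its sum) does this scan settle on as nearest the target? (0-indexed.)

pair (-3, 37) with sum 34 (|Δ|=0)

[0,18] -13+39=26 d=8 * → l++
[1,18] -8+39=31 d=3 * → l++
[2,18] -3+39=36 d=2 * → r--
[2,17] -3+37=34 d=0 * → stop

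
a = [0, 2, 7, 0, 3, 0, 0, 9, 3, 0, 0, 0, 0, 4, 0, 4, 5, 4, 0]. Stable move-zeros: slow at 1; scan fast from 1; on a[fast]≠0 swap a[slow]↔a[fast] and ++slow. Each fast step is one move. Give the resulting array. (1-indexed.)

slow=1 fast=1: a[fast]=0, fast++
slow=1 fast=2: a[fast]=2≠0 swap→a[1]=2, slow++,fast++
slow=2 fast=3: a[fast]=7≠0 swap→a[2]=7, slow++,fast++
slow=3 fast=4: a[fast]=0, fast++
slow=3 fast=5: a[fast]=3≠0 swap→a[3]=3, slow++,fast++
slow=4 fast=6: a[fast]=0, fast++
slow=4 fast=7: a[fast]=0, fast++
slow=4 fast=8: a[fast]=9≠0 swap→a[4]=9, slow++,fast++
slow=5 fast=9: a[fast]=3≠0 swap→a[5]=3, slow++,fast++
slow=6 fast=10: a[fast]=0, fast++
slow=6 fast=11: a[fast]=0, fast++
slow=6 fast=12: a[fast]=0, fast++
slow=6 fast=13: a[fast]=0, fast++
slow=6 fast=14: a[fast]=4≠0 swap→a[6]=4, slow++,fast++
slow=7 fast=15: a[fast]=0, fast++
slow=7 fast=16: a[fast]=4≠0 swap→a[7]=4, slow++,fast++
slow=8 fast=17: a[fast]=5≠0 swap→a[8]=5, slow++,fast++
slow=9 fast=18: a[fast]=4≠0 swap→a[9]=4, slow++,fast++
slow=10 fast=19: a[fast]=0, fast++

[2, 7, 3, 9, 3, 4, 4, 5, 4, 0, 0, 0, 0, 0, 0, 0, 0, 0, 0]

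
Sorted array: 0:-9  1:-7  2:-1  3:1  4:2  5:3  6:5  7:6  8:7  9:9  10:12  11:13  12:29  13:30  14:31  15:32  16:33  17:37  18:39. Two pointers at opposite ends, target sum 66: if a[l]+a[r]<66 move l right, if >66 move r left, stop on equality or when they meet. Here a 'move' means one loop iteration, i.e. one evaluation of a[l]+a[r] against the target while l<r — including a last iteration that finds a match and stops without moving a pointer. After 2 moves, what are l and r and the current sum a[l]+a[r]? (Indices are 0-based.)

l=0 r=18: -9+39=30 <66, l++
l=1 r=18: -7+39=32 <66, l++

l=2, r=18, sum=38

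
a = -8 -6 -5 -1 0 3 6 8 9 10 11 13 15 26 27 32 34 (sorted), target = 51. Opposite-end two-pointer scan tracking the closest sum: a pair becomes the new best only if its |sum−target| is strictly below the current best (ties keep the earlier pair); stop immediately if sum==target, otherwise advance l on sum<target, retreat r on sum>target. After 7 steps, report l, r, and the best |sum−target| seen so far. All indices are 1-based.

l=8, r=17, best |Δ|=11

l=1 r=17: -8+34=26 d=25 *, l++
l=2 r=17: -6+34=28 d=23 *, l++
l=3 r=17: -5+34=29 d=22 *, l++
l=4 r=17: -1+34=33 d=18 *, l++
l=5 r=17: 0+34=34 d=17 *, l++
l=6 r=17: 3+34=37 d=14 *, l++
l=7 r=17: 6+34=40 d=11 *, l++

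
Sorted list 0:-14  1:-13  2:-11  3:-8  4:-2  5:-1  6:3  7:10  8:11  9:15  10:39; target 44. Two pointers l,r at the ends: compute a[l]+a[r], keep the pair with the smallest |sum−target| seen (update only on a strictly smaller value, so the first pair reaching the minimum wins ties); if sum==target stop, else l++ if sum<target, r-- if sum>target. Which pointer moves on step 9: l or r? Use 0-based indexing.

[0,10] -14+39=25 d=19 * → l++
[1,10] -13+39=26 d=18 * → l++
[2,10] -11+39=28 d=16 * → l++
[3,10] -8+39=31 d=13 * → l++
[4,10] -2+39=37 d=7 * → l++
[5,10] -1+39=38 d=6 * → l++
[6,10] 3+39=42 d=2 * → l++
[7,10] 10+39=49 d=5 → r--
[7,9] 10+15=25 d=19 → l++

l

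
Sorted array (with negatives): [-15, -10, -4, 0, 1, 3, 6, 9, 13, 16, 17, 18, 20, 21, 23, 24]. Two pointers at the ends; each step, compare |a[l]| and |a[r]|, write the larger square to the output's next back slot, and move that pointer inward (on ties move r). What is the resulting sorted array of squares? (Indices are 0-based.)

l=0 r=15: |-15|<=|24| out[15]=576, r--
l=0 r=14: |-15|<=|23| out[14]=529, r--
l=0 r=13: |-15|<=|21| out[13]=441, r--
l=0 r=12: |-15|<=|20| out[12]=400, r--
l=0 r=11: |-15|<=|18| out[11]=324, r--
l=0 r=10: |-15|<=|17| out[10]=289, r--
l=0 r=9: |-15|<=|16| out[9]=256, r--
l=0 r=8: |-15|>|13| out[8]=225, l++
l=1 r=8: |-10|<=|13| out[7]=169, r--
l=1 r=7: |-10|>|9| out[6]=100, l++
l=2 r=7: |-4|<=|9| out[5]=81, r--
l=2 r=6: |-4|<=|6| out[4]=36, r--
l=2 r=5: |-4|>|3| out[3]=16, l++
l=3 r=5: |0|<=|3| out[2]=9, r--
l=3 r=4: |0|<=|1| out[1]=1, r--
l=3 r=3: |0|<=|0| out[0]=0, r--

[0, 1, 9, 16, 36, 81, 100, 169, 225, 256, 289, 324, 400, 441, 529, 576]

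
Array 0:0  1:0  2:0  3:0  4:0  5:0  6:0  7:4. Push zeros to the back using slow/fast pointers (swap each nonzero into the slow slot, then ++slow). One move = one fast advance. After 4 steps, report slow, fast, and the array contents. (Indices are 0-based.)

slow=0 fast=0: a[fast]=0, fast++
slow=0 fast=1: a[fast]=0, fast++
slow=0 fast=2: a[fast]=0, fast++
slow=0 fast=3: a[fast]=0, fast++

slow=0, fast=4, a=[0, 0, 0, 0, 0, 0, 0, 4]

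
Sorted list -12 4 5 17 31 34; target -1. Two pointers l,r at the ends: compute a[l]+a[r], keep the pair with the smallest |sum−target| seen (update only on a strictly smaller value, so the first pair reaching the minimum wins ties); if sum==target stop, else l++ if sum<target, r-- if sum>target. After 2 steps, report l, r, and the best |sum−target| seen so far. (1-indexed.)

[1,6] -12+34=22 d=23 * → r--
[1,5] -12+31=19 d=20 * → r--

l=1, r=4, best |Δ|=20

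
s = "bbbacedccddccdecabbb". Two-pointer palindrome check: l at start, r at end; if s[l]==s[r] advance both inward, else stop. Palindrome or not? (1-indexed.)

l=1 r=20: 'b'=='b', l++,r--
l=2 r=19: 'b'=='b', l++,r--
l=3 r=18: 'b'=='b', l++,r--
l=4 r=17: 'a'=='a', l++,r--
l=5 r=16: 'c'=='c', l++,r--
l=6 r=15: 'e'=='e', l++,r--
l=7 r=14: 'd'=='d', l++,r--
l=8 r=13: 'c'=='c', l++,r--
l=9 r=12: 'c'=='c', l++,r--
l=10 r=11: 'd'=='d', l++,r--

palindrome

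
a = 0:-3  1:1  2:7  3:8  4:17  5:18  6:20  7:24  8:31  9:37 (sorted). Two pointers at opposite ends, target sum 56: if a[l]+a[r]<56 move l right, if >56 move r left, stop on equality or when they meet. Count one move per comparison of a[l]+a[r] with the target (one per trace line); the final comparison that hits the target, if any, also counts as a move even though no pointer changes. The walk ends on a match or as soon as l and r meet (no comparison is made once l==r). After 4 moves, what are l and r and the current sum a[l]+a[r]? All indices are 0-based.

l=4, r=9, sum=54

[0,9] -3+37=34 <56 → l++
[1,9] 1+37=38 <56 → l++
[2,9] 7+37=44 <56 → l++
[3,9] 8+37=45 <56 → l++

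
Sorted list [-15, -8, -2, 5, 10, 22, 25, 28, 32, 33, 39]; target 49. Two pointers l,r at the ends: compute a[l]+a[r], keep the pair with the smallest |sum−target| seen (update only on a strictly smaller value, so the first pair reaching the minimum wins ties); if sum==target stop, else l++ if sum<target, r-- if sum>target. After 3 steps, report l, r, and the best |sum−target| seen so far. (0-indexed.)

l=3, r=10, best |Δ|=12

[0,10] -15+39=24 d=25 * → l++
[1,10] -8+39=31 d=18 * → l++
[2,10] -2+39=37 d=12 * → l++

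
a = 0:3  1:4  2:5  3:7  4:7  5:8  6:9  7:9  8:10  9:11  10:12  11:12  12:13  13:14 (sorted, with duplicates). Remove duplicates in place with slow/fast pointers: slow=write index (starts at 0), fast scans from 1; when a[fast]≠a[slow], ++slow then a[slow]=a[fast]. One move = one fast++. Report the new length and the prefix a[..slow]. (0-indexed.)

length 11; prefix = [3, 4, 5, 7, 8, 9, 10, 11, 12, 13, 14]

slow=0 fast=1: a[fast]=4≠a[slow]=3 write a[1]=4, slow++,fast++
slow=1 fast=2: a[fast]=5≠a[slow]=4 write a[2]=5, slow++,fast++
slow=2 fast=3: a[fast]=7≠a[slow]=5 write a[3]=7, slow++,fast++
slow=3 fast=4: a[fast]=7=a[slow] dup, fast++
slow=3 fast=5: a[fast]=8≠a[slow]=7 write a[4]=8, slow++,fast++
slow=4 fast=6: a[fast]=9≠a[slow]=8 write a[5]=9, slow++,fast++
slow=5 fast=7: a[fast]=9=a[slow] dup, fast++
slow=5 fast=8: a[fast]=10≠a[slow]=9 write a[6]=10, slow++,fast++
slow=6 fast=9: a[fast]=11≠a[slow]=10 write a[7]=11, slow++,fast++
slow=7 fast=10: a[fast]=12≠a[slow]=11 write a[8]=12, slow++,fast++
slow=8 fast=11: a[fast]=12=a[slow] dup, fast++
slow=8 fast=12: a[fast]=13≠a[slow]=12 write a[9]=13, slow++,fast++
slow=9 fast=13: a[fast]=14≠a[slow]=13 write a[10]=14, slow++,fast++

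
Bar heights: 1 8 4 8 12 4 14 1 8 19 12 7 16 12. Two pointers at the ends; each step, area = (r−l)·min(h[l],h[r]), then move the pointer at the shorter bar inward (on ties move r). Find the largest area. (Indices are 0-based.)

l=0 r=13: min(1,12)*13=13 best=13 *, l++
l=1 r=13: min(8,12)*12=96 best=96 *, l++
l=2 r=13: min(4,12)*11=44 best=96, l++
l=3 r=13: min(8,12)*10=80 best=96, l++
l=4 r=13: min(12,12)*9=108 best=108 *, r--
l=4 r=12: min(12,16)*8=96 best=108, l++
l=5 r=12: min(4,16)*7=28 best=108, l++
l=6 r=12: min(14,16)*6=84 best=108, l++
l=7 r=12: min(1,16)*5=5 best=108, l++
l=8 r=12: min(8,16)*4=32 best=108, l++
l=9 r=12: min(19,16)*3=48 best=108, r--
l=9 r=11: min(19,7)*2=14 best=108, r--
l=9 r=10: min(19,12)*1=12 best=108, r--

max area = 108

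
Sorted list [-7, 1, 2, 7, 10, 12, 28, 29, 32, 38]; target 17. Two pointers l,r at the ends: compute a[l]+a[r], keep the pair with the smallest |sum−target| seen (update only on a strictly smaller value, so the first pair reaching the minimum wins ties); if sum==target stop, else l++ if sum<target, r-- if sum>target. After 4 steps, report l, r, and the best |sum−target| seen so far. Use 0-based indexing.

[0,9] -7+38=31 d=14 * → r--
[0,8] -7+32=25 d=8 * → r--
[0,7] -7+29=22 d=5 * → r--
[0,6] -7+28=21 d=4 * → r--

l=0, r=5, best |Δ|=4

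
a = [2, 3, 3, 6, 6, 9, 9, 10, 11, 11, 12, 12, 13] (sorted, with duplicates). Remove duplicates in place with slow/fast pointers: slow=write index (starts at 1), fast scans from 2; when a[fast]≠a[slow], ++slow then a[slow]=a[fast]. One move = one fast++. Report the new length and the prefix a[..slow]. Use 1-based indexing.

slow=1 fast=2: a[fast]=3≠a[slow]=2 write a[2]=3, slow++,fast++
slow=2 fast=3: a[fast]=3=a[slow] dup, fast++
slow=2 fast=4: a[fast]=6≠a[slow]=3 write a[3]=6, slow++,fast++
slow=3 fast=5: a[fast]=6=a[slow] dup, fast++
slow=3 fast=6: a[fast]=9≠a[slow]=6 write a[4]=9, slow++,fast++
slow=4 fast=7: a[fast]=9=a[slow] dup, fast++
slow=4 fast=8: a[fast]=10≠a[slow]=9 write a[5]=10, slow++,fast++
slow=5 fast=9: a[fast]=11≠a[slow]=10 write a[6]=11, slow++,fast++
slow=6 fast=10: a[fast]=11=a[slow] dup, fast++
slow=6 fast=11: a[fast]=12≠a[slow]=11 write a[7]=12, slow++,fast++
slow=7 fast=12: a[fast]=12=a[slow] dup, fast++
slow=7 fast=13: a[fast]=13≠a[slow]=12 write a[8]=13, slow++,fast++

length 8; prefix = [2, 3, 6, 9, 10, 11, 12, 13]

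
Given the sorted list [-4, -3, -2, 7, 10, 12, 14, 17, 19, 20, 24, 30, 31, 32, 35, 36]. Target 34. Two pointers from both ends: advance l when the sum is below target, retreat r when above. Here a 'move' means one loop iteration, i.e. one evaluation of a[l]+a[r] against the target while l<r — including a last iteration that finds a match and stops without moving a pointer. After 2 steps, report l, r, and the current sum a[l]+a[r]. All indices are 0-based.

[0,15] -4+36=32 <34 → l++
[1,15] -3+36=33 <34 → l++

l=2, r=15, sum=34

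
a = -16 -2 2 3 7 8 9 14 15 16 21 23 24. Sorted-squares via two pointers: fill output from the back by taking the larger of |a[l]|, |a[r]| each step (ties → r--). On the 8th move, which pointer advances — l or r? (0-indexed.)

r

[0,12] |-16|<=|24| out[12]=576 → r--
[0,11] |-16|<=|23| out[11]=529 → r--
[0,10] |-16|<=|21| out[10]=441 → r--
[0,9] |-16|<=|16| out[9]=256 → r--
[0,8] |-16|>|15| out[8]=256 → l++
[1,8] |-2|<=|15| out[7]=225 → r--
[1,7] |-2|<=|14| out[6]=196 → r--
[1,6] |-2|<=|9| out[5]=81 → r--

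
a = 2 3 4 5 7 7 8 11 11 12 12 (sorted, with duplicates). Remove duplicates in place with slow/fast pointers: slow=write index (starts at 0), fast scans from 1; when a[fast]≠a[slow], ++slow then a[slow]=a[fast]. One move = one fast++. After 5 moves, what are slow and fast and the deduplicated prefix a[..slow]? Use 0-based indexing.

slow=0 fast=1: a[fast]=3≠a[slow]=2 write a[1]=3, slow++,fast++
slow=1 fast=2: a[fast]=4≠a[slow]=3 write a[2]=4, slow++,fast++
slow=2 fast=3: a[fast]=5≠a[slow]=4 write a[3]=5, slow++,fast++
slow=3 fast=4: a[fast]=7≠a[slow]=5 write a[4]=7, slow++,fast++
slow=4 fast=5: a[fast]=7=a[slow] dup, fast++

slow=4, fast=6, prefix=[2, 3, 4, 5, 7]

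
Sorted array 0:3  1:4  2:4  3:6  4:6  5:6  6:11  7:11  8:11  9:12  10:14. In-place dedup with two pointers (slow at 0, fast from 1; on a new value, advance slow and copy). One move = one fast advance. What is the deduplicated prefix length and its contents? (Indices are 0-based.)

length 6; prefix = [3, 4, 6, 11, 12, 14]

slow=0 fast=1: a[fast]=4≠a[slow]=3 write a[1]=4, slow++,fast++
slow=1 fast=2: a[fast]=4=a[slow] dup, fast++
slow=1 fast=3: a[fast]=6≠a[slow]=4 write a[2]=6, slow++,fast++
slow=2 fast=4: a[fast]=6=a[slow] dup, fast++
slow=2 fast=5: a[fast]=6=a[slow] dup, fast++
slow=2 fast=6: a[fast]=11≠a[slow]=6 write a[3]=11, slow++,fast++
slow=3 fast=7: a[fast]=11=a[slow] dup, fast++
slow=3 fast=8: a[fast]=11=a[slow] dup, fast++
slow=3 fast=9: a[fast]=12≠a[slow]=11 write a[4]=12, slow++,fast++
slow=4 fast=10: a[fast]=14≠a[slow]=12 write a[5]=14, slow++,fast++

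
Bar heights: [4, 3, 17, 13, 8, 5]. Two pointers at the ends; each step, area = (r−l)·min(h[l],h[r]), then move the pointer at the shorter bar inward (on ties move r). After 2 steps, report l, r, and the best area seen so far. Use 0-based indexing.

l=0 r=5: min(4,5)*5=20 best=20 *, l++
l=1 r=5: min(3,5)*4=12 best=20, l++

l=2, r=5, best area=20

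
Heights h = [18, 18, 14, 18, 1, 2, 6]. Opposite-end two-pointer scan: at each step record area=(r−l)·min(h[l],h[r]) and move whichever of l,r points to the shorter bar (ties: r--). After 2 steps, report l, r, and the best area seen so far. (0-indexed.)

l=0, r=4, best area=36

l=0 r=6: min(18,6)*6=36 best=36 *, r--
l=0 r=5: min(18,2)*5=10 best=36, r--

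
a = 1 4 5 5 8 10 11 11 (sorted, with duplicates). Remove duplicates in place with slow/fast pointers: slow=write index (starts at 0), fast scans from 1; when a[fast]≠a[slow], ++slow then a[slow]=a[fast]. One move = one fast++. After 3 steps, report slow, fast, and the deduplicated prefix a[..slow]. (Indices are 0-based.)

(s=0,f=1) a[fast]=4≠a[slow]=1 write a[1]=4 → slow++,fast++
(s=1,f=2) a[fast]=5≠a[slow]=4 write a[2]=5 → slow++,fast++
(s=2,f=3) a[fast]=5=a[slow] dup → fast++

slow=2, fast=4, prefix=[1, 4, 5]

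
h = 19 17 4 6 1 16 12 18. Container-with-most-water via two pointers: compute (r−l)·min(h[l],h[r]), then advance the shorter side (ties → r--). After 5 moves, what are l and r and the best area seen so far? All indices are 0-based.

[0,7] min(19,18)*7=126 best=126 * → r--
[0,6] min(19,12)*6=72 best=126 → r--
[0,5] min(19,16)*5=80 best=126 → r--
[0,4] min(19,1)*4=4 best=126 → r--
[0,3] min(19,6)*3=18 best=126 → r--

l=0, r=2, best area=126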